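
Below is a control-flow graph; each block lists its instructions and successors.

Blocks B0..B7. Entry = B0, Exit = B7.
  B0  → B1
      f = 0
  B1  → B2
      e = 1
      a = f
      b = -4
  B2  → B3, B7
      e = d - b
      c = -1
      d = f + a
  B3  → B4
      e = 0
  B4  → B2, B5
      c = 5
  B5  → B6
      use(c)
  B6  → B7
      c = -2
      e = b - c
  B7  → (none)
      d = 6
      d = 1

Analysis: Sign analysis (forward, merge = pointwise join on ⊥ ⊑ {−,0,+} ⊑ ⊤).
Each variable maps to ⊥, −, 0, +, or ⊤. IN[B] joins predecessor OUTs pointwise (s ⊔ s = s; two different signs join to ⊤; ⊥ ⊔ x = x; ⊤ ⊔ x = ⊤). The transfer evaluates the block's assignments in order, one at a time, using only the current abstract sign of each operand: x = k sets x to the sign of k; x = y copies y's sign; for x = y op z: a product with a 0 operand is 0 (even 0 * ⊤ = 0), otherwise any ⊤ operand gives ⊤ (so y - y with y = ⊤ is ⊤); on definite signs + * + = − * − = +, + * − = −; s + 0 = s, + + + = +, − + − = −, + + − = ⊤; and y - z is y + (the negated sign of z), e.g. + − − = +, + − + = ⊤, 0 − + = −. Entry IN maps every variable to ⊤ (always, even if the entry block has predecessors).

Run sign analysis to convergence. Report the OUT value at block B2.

Answer: {a: 0, b: -, c: -, d: 0, e: ⊤, f: 0}

Working:
Converged values:
  B0:   IN=(all ⊤)   OUT={f:0; rest ⊤}
  B1:   IN={f:0; rest ⊤}   OUT={a:0, b:-, e:+, f:0; rest ⊤}
  B2:   IN={a:0, b:-, f:0; rest ⊤}   OUT={a:0, b:-, c:-, d:0, f:0; rest ⊤}
  B3:   IN={a:0, b:-, c:-, d:0, f:0; rest ⊤}   OUT={a:0, b:-, c:-, d:0, e:0, f:0; rest ⊤}
  B4:   IN={a:0, b:-, c:-, d:0, e:0, f:0; rest ⊤}   OUT={a:0, b:-, c:+, d:0, e:0, f:0; rest ⊤}
  B5:   IN={a:0, b:-, c:+, d:0, e:0, f:0; rest ⊤}   OUT={a:0, b:-, c:+, d:0, e:0, f:0; rest ⊤}
  B6:   IN={a:0, b:-, c:+, d:0, e:0, f:0; rest ⊤}   OUT={a:0, b:-, c:-, d:0, f:0; rest ⊤}
  B7:   IN={a:0, b:-, c:-, d:0, f:0; rest ⊤}   OUT={a:0, b:-, c:-, d:+, f:0; rest ⊤}

Merge at B2: IN[B2] = OUT[B1] ⊔ OUT[B4] = {a: 0, b: -, c: ⊤, d: ⊤, e: ⊤, f: 0}
Applying B2's transfer function to that IN value gives OUT[B2] (row B2 above).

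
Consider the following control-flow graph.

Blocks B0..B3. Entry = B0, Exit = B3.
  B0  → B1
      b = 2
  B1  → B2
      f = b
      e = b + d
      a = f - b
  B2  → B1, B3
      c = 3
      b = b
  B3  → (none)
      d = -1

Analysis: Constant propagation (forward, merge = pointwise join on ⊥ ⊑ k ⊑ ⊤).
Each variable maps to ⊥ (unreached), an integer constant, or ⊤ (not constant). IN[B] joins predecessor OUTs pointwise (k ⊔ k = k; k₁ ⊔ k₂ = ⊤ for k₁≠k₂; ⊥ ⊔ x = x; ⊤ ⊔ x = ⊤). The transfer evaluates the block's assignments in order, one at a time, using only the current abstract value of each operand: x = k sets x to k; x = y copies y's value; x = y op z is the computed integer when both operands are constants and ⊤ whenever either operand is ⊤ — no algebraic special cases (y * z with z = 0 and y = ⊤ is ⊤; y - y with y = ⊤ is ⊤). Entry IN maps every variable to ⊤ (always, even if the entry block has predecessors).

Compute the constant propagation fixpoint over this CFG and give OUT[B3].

Answer: {a: 0, b: 2, c: 3, d: -1, e: ⊤, f: 2}

Derivation:
Converged values:
  B0:  IN=(all ⊤)  OUT={b:2; rest ⊤}
  B1:  IN={b:2; rest ⊤}  OUT={a:0, b:2, f:2; rest ⊤}
  B2:  IN={a:0, b:2, f:2; rest ⊤}  OUT={a:0, b:2, c:3, f:2; rest ⊤}
  B3:  IN={a:0, b:2, c:3, f:2; rest ⊤}  OUT={a:0, b:2, c:3, d:-1, f:2; rest ⊤}

Merge at B3: IN[B3] = OUT[B2] = {a: 0, b: 2, c: 3, d: ⊤, e: ⊤, f: 2}
Applying B3's transfer function to that IN value gives OUT[B3] (row B3 above).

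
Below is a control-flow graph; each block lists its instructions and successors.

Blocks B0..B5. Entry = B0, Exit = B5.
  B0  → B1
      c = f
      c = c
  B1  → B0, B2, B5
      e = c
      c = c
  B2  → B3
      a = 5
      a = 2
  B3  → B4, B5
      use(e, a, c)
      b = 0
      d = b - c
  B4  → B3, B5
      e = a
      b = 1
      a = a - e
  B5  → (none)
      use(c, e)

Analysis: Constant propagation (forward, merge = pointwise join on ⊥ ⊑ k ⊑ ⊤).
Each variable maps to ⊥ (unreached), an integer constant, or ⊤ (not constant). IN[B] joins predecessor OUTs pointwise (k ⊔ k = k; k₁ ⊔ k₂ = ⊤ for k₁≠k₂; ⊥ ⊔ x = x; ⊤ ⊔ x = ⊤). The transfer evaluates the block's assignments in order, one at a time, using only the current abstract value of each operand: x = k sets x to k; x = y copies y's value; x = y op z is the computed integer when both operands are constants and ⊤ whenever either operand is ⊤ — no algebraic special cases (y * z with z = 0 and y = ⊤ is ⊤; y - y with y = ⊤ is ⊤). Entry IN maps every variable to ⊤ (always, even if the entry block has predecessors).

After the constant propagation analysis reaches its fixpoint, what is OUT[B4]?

Per-block solution:
  B0: | IN=(all ⊤) | OUT=(all ⊤)
  B1: | IN=(all ⊤) | OUT=(all ⊤)
  B2: | IN=(all ⊤) | OUT={a:2; rest ⊤}
  B3: | IN=(all ⊤) | OUT={b:0; rest ⊤}
  B4: | IN={b:0; rest ⊤} | OUT={b:1; rest ⊤}
  B5: | IN=(all ⊤) | OUT=(all ⊤)

Merge at B4: IN[B4] = OUT[B3] = {a: ⊤, b: 0, c: ⊤, d: ⊤, e: ⊤, f: ⊤}
Applying B4's transfer function to that IN value gives OUT[B4] (row B4 above).

Answer: {a: ⊤, b: 1, c: ⊤, d: ⊤, e: ⊤, f: ⊤}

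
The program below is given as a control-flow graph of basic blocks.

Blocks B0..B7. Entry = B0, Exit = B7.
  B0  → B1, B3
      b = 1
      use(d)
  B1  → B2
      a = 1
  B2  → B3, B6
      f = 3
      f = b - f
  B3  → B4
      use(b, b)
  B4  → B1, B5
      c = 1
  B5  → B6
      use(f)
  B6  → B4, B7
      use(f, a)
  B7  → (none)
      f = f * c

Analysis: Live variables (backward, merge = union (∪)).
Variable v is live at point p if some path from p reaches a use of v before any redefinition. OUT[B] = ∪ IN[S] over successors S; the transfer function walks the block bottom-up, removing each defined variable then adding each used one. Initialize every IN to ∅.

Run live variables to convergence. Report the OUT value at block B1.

Fixpoint table:
  B0:  IN={a, c, d, f}  OUT={a, b, c, f}
  B1:  IN={b, c}  OUT={a, b, c}
  B2:  IN={a, b, c}  OUT={a, b, c, f}
  B3:  IN={a, b, f}  OUT={a, b, f}
  B4:  IN={a, b, f}  OUT={a, b, c, f}
  B5:  IN={a, b, c, f}  OUT={a, b, c, f}
  B6:  IN={a, b, c, f}  OUT={a, b, c, f}
  B7:  IN={c, f}  OUT={}

Merge at B1: OUT[B1] = IN[B2] = {a, b, c}

Answer: {a, b, c}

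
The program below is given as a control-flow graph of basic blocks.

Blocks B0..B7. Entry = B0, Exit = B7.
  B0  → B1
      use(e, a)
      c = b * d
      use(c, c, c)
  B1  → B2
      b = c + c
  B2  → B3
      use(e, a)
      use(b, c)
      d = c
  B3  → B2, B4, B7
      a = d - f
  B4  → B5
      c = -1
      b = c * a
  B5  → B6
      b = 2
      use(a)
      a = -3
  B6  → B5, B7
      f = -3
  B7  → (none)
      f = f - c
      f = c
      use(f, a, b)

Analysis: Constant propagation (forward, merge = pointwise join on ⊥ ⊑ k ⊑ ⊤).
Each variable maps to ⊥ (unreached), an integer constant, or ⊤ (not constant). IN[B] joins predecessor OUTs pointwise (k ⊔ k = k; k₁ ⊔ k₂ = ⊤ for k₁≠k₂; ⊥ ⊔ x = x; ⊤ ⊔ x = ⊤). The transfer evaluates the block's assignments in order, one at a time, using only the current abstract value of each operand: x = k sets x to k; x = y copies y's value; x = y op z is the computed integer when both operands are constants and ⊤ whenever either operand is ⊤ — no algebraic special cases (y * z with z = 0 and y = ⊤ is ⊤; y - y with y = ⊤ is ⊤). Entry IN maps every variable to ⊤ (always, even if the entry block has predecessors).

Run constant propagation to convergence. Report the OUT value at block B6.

Per-block solution:
  B0:   IN=(all ⊤)   OUT=(all ⊤)
  B1:   IN=(all ⊤)   OUT=(all ⊤)
  B2:   IN=(all ⊤)   OUT=(all ⊤)
  B3:   IN=(all ⊤)   OUT=(all ⊤)
  B4:   IN=(all ⊤)   OUT={c:-1; rest ⊤}
  B5:   IN={c:-1; rest ⊤}   OUT={a:-3, b:2, c:-1; rest ⊤}
  B6:   IN={a:-3, b:2, c:-1; rest ⊤}   OUT={a:-3, b:2, c:-1, f:-3; rest ⊤}
  B7:   IN=(all ⊤)   OUT=(all ⊤)

Merge at B6: IN[B6] = OUT[B5] = {a: -3, b: 2, c: -1, d: ⊤, e: ⊤, f: ⊤}
Applying B6's transfer function to that IN value gives OUT[B6] (row B6 above).

Answer: {a: -3, b: 2, c: -1, d: ⊤, e: ⊤, f: -3}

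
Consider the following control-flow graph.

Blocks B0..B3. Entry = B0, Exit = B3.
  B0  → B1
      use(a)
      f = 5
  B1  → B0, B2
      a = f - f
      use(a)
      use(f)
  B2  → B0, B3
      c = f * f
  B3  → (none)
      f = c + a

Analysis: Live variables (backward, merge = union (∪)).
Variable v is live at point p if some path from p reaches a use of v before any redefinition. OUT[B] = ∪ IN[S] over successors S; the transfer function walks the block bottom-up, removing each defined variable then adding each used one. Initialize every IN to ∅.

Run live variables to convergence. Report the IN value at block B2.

Fixpoint table:
  B0: | IN={a} | OUT={f}
  B1: | IN={f} | OUT={a, f}
  B2: | IN={a, f} | OUT={a, c}
  B3: | IN={a, c} | OUT={}

Merge at B2: OUT[B2] = IN[B0] ⊔ IN[B3] = {a, c}
Applying B2's transfer function to that OUT value gives IN[B2] (row B2 above).

Answer: {a, f}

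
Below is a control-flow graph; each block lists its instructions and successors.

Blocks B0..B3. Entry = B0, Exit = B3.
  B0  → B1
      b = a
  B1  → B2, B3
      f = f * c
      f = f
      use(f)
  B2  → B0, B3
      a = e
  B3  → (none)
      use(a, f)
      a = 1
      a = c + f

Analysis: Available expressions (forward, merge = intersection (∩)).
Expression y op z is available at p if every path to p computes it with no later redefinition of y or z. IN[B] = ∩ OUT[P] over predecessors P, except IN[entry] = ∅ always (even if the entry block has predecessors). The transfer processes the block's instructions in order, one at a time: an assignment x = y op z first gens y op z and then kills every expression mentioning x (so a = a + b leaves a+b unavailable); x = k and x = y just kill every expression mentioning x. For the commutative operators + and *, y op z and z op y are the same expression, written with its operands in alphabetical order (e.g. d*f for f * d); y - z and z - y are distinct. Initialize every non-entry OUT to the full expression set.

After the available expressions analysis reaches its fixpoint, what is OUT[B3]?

Fixpoint table:
  B0:   IN={}   OUT={}
  B1:   IN={}   OUT={}
  B2:   IN={}   OUT={}
  B3:   IN={}   OUT={c+f}

Merge at B3: IN[B3] = OUT[B1] ∩ OUT[B2] = {}
Applying B3's transfer function to that IN value gives OUT[B3] (row B3 above).

Answer: {c+f}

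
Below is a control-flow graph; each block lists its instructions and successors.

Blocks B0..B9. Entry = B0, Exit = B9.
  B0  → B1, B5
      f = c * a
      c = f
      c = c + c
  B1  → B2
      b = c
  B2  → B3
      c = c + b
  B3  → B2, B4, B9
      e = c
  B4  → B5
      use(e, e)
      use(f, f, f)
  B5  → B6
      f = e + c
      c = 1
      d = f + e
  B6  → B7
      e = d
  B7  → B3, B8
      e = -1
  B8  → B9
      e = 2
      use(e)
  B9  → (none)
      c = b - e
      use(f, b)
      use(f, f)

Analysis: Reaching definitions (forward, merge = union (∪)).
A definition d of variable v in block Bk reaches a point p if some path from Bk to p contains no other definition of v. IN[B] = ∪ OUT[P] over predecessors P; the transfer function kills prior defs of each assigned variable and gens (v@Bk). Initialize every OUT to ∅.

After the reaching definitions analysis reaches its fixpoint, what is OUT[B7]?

Per-block solution:
  B0:  IN={}  OUT={c@B0, f@B0}
  B1:  IN={c@B0, f@B0}  OUT={b@B1, c@B0, f@B0}
  B2:  IN={b@B1, c@B0, c@B2, c@B5, d@B5, e@B3, f@B0, f@B5}  OUT={b@B1, c@B2, d@B5, e@B3, f@B0, f@B5}
  B3:  IN={b@B1, c@B2, c@B5, d@B5, e@B3, e@B7, f@B0, f@B5}  OUT={b@B1, c@B2, c@B5, d@B5, e@B3, f@B0, f@B5}
  B4:  IN={b@B1, c@B2, c@B5, d@B5, e@B3, f@B0, f@B5}  OUT={b@B1, c@B2, c@B5, d@B5, e@B3, f@B0, f@B5}
  B5:  IN={b@B1, c@B0, c@B2, c@B5, d@B5, e@B3, f@B0, f@B5}  OUT={b@B1, c@B5, d@B5, e@B3, f@B5}
  B6:  IN={b@B1, c@B5, d@B5, e@B3, f@B5}  OUT={b@B1, c@B5, d@B5, e@B6, f@B5}
  B7:  IN={b@B1, c@B5, d@B5, e@B6, f@B5}  OUT={b@B1, c@B5, d@B5, e@B7, f@B5}
  B8:  IN={b@B1, c@B5, d@B5, e@B7, f@B5}  OUT={b@B1, c@B5, d@B5, e@B8, f@B5}
  B9:  IN={b@B1, c@B2, c@B5, d@B5, e@B3, e@B8, f@B0, f@B5}  OUT={b@B1, c@B9, d@B5, e@B3, e@B8, f@B0, f@B5}

Merge at B7: IN[B7] = OUT[B6] = {b@B1, c@B5, d@B5, e@B6, f@B5}
Applying B7's transfer function to that IN value gives OUT[B7] (row B7 above).

Answer: {b@B1, c@B5, d@B5, e@B7, f@B5}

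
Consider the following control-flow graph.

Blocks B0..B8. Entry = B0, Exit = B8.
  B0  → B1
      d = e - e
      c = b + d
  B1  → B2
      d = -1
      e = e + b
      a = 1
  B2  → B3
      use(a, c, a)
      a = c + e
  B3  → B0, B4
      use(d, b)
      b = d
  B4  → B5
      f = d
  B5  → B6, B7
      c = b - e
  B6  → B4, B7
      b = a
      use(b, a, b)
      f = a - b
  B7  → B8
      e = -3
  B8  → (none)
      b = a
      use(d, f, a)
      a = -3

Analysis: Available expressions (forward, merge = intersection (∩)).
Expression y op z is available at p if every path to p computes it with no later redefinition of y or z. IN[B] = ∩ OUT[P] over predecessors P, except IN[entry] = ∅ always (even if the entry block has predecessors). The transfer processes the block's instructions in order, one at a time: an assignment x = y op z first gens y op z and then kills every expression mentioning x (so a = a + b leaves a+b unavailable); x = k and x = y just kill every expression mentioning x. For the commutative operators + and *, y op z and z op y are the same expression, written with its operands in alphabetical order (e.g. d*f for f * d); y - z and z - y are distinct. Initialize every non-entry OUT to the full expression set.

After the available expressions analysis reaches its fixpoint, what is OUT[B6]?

Per-block solution:
  B0:  IN={}  OUT={b+d, e-e}
  B1:  IN={b+d, e-e}  OUT={}
  B2:  IN={}  OUT={c+e}
  B3:  IN={c+e}  OUT={c+e}
  B4:  IN={}  OUT={}
  B5:  IN={}  OUT={b-e}
  B6:  IN={b-e}  OUT={a-b}
  B7:  IN={}  OUT={}
  B8:  IN={}  OUT={}

Merge at B6: IN[B6] = OUT[B5] = {b-e}
Applying B6's transfer function to that IN value gives OUT[B6] (row B6 above).

Answer: {a-b}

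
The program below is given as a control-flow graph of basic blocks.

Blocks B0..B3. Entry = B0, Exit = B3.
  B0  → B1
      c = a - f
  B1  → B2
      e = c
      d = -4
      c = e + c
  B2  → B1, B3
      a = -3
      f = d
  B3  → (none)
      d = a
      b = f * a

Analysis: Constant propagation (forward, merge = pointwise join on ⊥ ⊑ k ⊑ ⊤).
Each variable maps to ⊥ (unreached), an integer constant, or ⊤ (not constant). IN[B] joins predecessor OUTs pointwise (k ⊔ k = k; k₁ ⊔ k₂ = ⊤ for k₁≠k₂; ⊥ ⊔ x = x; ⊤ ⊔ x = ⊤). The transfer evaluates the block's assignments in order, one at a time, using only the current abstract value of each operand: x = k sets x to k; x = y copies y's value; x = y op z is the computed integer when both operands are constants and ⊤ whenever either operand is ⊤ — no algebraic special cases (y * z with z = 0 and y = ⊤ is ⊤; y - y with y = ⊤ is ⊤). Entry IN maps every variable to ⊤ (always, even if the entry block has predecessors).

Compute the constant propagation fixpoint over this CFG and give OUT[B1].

Per-block solution:
  B0:   IN=(all ⊤)   OUT=(all ⊤)
  B1:   IN=(all ⊤)   OUT={d:-4; rest ⊤}
  B2:   IN={d:-4; rest ⊤}   OUT={a:-3, d:-4, f:-4; rest ⊤}
  B3:   IN={a:-3, d:-4, f:-4; rest ⊤}   OUT={a:-3, b:12, d:-3, f:-4; rest ⊤}

Merge at B1: IN[B1] = OUT[B0] ⊔ OUT[B2] = {a: ⊤, b: ⊤, c: ⊤, d: ⊤, e: ⊤, f: ⊤}
Applying B1's transfer function to that IN value gives OUT[B1] (row B1 above).

Answer: {a: ⊤, b: ⊤, c: ⊤, d: -4, e: ⊤, f: ⊤}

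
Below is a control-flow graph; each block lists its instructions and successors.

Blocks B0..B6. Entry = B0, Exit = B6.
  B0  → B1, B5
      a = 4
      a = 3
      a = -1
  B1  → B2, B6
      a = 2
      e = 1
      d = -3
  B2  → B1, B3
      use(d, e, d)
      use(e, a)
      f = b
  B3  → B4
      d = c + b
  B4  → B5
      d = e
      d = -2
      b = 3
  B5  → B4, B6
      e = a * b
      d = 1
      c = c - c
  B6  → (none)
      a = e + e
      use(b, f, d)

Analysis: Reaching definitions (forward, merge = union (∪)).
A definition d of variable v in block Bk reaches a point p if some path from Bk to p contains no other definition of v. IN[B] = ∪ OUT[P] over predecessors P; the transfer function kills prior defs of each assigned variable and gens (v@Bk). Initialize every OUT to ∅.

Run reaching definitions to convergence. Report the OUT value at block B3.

Fixpoint table:
  B0:   IN={}   OUT={a@B0}
  B1:   IN={a@B0, a@B1, d@B1, e@B1, f@B2}   OUT={a@B1, d@B1, e@B1, f@B2}
  B2:   IN={a@B1, d@B1, e@B1, f@B2}   OUT={a@B1, d@B1, e@B1, f@B2}
  B3:   IN={a@B1, d@B1, e@B1, f@B2}   OUT={a@B1, d@B3, e@B1, f@B2}
  B4:   IN={a@B0, a@B1, b@B4, c@B5, d@B3, d@B5, e@B1, e@B5, f@B2}   OUT={a@B0, a@B1, b@B4, c@B5, d@B4, e@B1, e@B5, f@B2}
  B5:   IN={a@B0, a@B1, b@B4, c@B5, d@B4, e@B1, e@B5, f@B2}   OUT={a@B0, a@B1, b@B4, c@B5, d@B5, e@B5, f@B2}
  B6:   IN={a@B0, a@B1, b@B4, c@B5, d@B1, d@B5, e@B1, e@B5, f@B2}   OUT={a@B6, b@B4, c@B5, d@B1, d@B5, e@B1, e@B5, f@B2}

Merge at B3: IN[B3] = OUT[B2] = {a@B1, d@B1, e@B1, f@B2}
Applying B3's transfer function to that IN value gives OUT[B3] (row B3 above).

Answer: {a@B1, d@B3, e@B1, f@B2}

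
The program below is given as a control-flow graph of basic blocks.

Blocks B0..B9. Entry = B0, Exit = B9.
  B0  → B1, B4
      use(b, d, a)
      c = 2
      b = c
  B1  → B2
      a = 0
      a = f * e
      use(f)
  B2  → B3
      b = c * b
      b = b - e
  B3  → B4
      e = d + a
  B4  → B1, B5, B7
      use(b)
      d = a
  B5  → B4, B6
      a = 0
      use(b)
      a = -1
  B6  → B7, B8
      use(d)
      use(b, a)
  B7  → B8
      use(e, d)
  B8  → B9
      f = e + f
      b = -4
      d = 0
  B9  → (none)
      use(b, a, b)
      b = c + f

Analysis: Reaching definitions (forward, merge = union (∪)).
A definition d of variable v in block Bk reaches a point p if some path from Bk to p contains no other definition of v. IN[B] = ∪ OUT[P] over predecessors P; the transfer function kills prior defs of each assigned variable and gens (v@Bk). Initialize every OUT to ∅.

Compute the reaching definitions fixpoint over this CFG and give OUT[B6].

Answer: {a@B5, b@B0, b@B2, c@B0, d@B4, e@B3}

Derivation:
Converged values:
  B0:   IN={}   OUT={b@B0, c@B0}
  B1:   IN={a@B1, a@B5, b@B0, b@B2, c@B0, d@B4, e@B3}   OUT={a@B1, b@B0, b@B2, c@B0, d@B4, e@B3}
  B2:   IN={a@B1, b@B0, b@B2, c@B0, d@B4, e@B3}   OUT={a@B1, b@B2, c@B0, d@B4, e@B3}
  B3:   IN={a@B1, b@B2, c@B0, d@B4, e@B3}   OUT={a@B1, b@B2, c@B0, d@B4, e@B3}
  B4:   IN={a@B1, a@B5, b@B0, b@B2, c@B0, d@B4, e@B3}   OUT={a@B1, a@B5, b@B0, b@B2, c@B0, d@B4, e@B3}
  B5:   IN={a@B1, a@B5, b@B0, b@B2, c@B0, d@B4, e@B3}   OUT={a@B5, b@B0, b@B2, c@B0, d@B4, e@B3}
  B6:   IN={a@B5, b@B0, b@B2, c@B0, d@B4, e@B3}   OUT={a@B5, b@B0, b@B2, c@B0, d@B4, e@B3}
  B7:   IN={a@B1, a@B5, b@B0, b@B2, c@B0, d@B4, e@B3}   OUT={a@B1, a@B5, b@B0, b@B2, c@B0, d@B4, e@B3}
  B8:   IN={a@B1, a@B5, b@B0, b@B2, c@B0, d@B4, e@B3}   OUT={a@B1, a@B5, b@B8, c@B0, d@B8, e@B3, f@B8}
  B9:   IN={a@B1, a@B5, b@B8, c@B0, d@B8, e@B3, f@B8}   OUT={a@B1, a@B5, b@B9, c@B0, d@B8, e@B3, f@B8}

Merge at B6: IN[B6] = OUT[B5] = {a@B5, b@B0, b@B2, c@B0, d@B4, e@B3}
Applying B6's transfer function to that IN value gives OUT[B6] (row B6 above).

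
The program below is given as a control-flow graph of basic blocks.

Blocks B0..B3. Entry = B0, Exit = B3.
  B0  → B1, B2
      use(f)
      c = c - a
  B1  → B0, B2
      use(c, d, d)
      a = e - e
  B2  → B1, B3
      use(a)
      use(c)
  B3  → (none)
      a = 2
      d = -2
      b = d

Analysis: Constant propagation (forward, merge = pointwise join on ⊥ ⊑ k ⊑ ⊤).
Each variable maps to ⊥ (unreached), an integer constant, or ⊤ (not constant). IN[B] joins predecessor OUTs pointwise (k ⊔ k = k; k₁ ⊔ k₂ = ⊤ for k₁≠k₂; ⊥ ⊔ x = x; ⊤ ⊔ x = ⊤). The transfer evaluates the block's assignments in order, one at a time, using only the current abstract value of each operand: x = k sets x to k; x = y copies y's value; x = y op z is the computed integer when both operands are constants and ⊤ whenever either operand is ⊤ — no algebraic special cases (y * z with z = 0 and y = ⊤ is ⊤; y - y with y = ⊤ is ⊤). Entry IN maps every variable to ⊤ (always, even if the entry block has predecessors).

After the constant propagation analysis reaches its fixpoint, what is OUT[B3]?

Converged values:
  B0: | IN=(all ⊤) | OUT=(all ⊤)
  B1: | IN=(all ⊤) | OUT=(all ⊤)
  B2: | IN=(all ⊤) | OUT=(all ⊤)
  B3: | IN=(all ⊤) | OUT={a:2, b:-2, d:-2; rest ⊤}

Merge at B3: IN[B3] = OUT[B2] = {a: ⊤, b: ⊤, c: ⊤, d: ⊤, e: ⊤, f: ⊤}
Applying B3's transfer function to that IN value gives OUT[B3] (row B3 above).

Answer: {a: 2, b: -2, c: ⊤, d: -2, e: ⊤, f: ⊤}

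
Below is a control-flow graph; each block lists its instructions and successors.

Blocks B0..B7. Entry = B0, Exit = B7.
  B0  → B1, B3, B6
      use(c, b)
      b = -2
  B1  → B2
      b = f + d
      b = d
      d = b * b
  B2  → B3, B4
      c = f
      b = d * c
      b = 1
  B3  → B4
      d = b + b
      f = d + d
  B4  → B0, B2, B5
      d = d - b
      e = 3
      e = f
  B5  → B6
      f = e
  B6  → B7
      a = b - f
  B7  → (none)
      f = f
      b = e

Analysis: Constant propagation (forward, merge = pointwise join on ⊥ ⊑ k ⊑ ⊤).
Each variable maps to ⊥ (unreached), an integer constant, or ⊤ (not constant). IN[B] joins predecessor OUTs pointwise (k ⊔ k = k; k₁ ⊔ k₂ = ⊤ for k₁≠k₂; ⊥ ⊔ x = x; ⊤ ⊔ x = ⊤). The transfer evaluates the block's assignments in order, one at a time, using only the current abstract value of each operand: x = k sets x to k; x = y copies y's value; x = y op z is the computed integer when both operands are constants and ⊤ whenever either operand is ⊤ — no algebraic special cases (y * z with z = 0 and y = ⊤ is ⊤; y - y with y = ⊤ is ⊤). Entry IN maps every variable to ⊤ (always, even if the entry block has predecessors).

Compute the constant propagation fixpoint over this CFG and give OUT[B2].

Converged values:
  B0:  IN=(all ⊤)  OUT={b:-2; rest ⊤}
  B1:  IN={b:-2; rest ⊤}  OUT=(all ⊤)
  B2:  IN=(all ⊤)  OUT={b:1; rest ⊤}
  B3:  IN=(all ⊤)  OUT=(all ⊤)
  B4:  IN=(all ⊤)  OUT=(all ⊤)
  B5:  IN=(all ⊤)  OUT=(all ⊤)
  B6:  IN=(all ⊤)  OUT=(all ⊤)
  B7:  IN=(all ⊤)  OUT=(all ⊤)

Merge at B2: IN[B2] = OUT[B1] ⊔ OUT[B4] = {a: ⊤, b: ⊤, c: ⊤, d: ⊤, e: ⊤, f: ⊤}
Applying B2's transfer function to that IN value gives OUT[B2] (row B2 above).

Answer: {a: ⊤, b: 1, c: ⊤, d: ⊤, e: ⊤, f: ⊤}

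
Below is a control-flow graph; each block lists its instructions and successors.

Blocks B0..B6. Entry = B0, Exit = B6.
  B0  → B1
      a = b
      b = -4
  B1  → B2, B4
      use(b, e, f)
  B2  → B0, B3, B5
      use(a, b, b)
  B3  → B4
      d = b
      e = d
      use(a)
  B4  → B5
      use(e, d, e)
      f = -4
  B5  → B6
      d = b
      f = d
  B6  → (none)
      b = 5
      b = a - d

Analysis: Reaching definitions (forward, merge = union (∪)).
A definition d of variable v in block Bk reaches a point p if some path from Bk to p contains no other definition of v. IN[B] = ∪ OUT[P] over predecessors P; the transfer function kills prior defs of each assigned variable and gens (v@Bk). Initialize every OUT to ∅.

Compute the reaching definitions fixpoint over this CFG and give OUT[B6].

Answer: {a@B0, b@B6, d@B5, e@B3, f@B5}

Working:
Per-block solution:
  B0:  IN={a@B0, b@B0}  OUT={a@B0, b@B0}
  B1:  IN={a@B0, b@B0}  OUT={a@B0, b@B0}
  B2:  IN={a@B0, b@B0}  OUT={a@B0, b@B0}
  B3:  IN={a@B0, b@B0}  OUT={a@B0, b@B0, d@B3, e@B3}
  B4:  IN={a@B0, b@B0, d@B3, e@B3}  OUT={a@B0, b@B0, d@B3, e@B3, f@B4}
  B5:  IN={a@B0, b@B0, d@B3, e@B3, f@B4}  OUT={a@B0, b@B0, d@B5, e@B3, f@B5}
  B6:  IN={a@B0, b@B0, d@B5, e@B3, f@B5}  OUT={a@B0, b@B6, d@B5, e@B3, f@B5}

Merge at B6: IN[B6] = OUT[B5] = {a@B0, b@B0, d@B5, e@B3, f@B5}
Applying B6's transfer function to that IN value gives OUT[B6] (row B6 above).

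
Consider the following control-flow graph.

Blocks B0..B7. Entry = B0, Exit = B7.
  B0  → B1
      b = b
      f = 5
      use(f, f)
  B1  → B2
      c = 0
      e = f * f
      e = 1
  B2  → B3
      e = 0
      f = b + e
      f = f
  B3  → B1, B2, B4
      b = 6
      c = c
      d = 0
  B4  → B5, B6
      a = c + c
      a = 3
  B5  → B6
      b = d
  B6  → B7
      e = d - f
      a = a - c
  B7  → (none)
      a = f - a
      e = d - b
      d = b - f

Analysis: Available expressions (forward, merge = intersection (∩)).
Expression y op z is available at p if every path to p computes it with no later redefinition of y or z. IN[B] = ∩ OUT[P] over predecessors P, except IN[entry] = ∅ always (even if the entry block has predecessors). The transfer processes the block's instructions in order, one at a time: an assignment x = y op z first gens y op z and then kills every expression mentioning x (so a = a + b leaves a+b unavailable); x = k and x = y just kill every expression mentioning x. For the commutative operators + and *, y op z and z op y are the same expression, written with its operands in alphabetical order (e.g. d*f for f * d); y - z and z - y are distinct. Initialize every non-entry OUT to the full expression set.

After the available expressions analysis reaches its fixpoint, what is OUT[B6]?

Answer: {c+c, d-f}

Trace:
Per-block solution:
  B0: | IN={} | OUT={}
  B1: | IN={} | OUT={f*f}
  B2: | IN={} | OUT={b+e}
  B3: | IN={b+e} | OUT={}
  B4: | IN={} | OUT={c+c}
  B5: | IN={c+c} | OUT={c+c}
  B6: | IN={c+c} | OUT={c+c, d-f}
  B7: | IN={c+c, d-f} | OUT={b-f, c+c}

Merge at B6: IN[B6] = OUT[B4] ∩ OUT[B5] = {c+c}
Applying B6's transfer function to that IN value gives OUT[B6] (row B6 above).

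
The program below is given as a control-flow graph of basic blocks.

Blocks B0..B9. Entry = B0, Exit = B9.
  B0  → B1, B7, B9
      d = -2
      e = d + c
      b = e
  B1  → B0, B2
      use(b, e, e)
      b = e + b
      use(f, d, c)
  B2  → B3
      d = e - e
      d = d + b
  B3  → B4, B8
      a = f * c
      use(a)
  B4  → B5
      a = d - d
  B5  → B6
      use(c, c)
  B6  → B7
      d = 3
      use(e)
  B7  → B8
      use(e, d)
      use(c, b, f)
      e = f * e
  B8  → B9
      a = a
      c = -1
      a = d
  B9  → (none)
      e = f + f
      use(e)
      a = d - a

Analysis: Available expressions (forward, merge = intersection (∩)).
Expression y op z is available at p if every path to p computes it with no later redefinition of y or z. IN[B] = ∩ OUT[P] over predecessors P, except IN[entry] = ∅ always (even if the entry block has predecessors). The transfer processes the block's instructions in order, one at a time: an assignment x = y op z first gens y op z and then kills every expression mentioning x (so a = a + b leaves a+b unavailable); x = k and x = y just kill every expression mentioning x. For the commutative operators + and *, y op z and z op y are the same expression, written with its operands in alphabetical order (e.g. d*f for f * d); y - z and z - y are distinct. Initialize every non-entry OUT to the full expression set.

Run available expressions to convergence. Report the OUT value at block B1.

Answer: {c+d}

Trace:
Fixpoint table:
  B0:  IN={}  OUT={c+d}
  B1:  IN={c+d}  OUT={c+d}
  B2:  IN={c+d}  OUT={e-e}
  B3:  IN={e-e}  OUT={c*f, e-e}
  B4:  IN={c*f, e-e}  OUT={c*f, d-d, e-e}
  B5:  IN={c*f, d-d, e-e}  OUT={c*f, d-d, e-e}
  B6:  IN={c*f, d-d, e-e}  OUT={c*f, e-e}
  B7:  IN={}  OUT={}
  B8:  IN={}  OUT={}
  B9:  IN={}  OUT={f+f}

Merge at B1: IN[B1] = OUT[B0] = {c+d}
Applying B1's transfer function to that IN value gives OUT[B1] (row B1 above).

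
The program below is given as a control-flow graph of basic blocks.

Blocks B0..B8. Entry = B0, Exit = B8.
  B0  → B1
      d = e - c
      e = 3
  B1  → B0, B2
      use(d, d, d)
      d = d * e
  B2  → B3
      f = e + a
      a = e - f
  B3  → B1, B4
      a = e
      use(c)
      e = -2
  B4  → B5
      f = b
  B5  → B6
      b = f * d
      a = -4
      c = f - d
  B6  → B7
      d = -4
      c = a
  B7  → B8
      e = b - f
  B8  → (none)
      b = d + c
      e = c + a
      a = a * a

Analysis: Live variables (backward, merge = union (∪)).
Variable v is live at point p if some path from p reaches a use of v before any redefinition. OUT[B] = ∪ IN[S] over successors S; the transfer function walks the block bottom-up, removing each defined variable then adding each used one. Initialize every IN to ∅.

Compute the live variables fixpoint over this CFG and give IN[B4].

Per-block solution:
  B0:   IN={a, b, c, e}   OUT={a, b, c, d, e}
  B1:   IN={a, b, c, d, e}   OUT={a, b, c, d, e}
  B2:   IN={a, b, c, d, e}   OUT={b, c, d, e}
  B3:   IN={b, c, d, e}   OUT={a, b, c, d, e}
  B4:   IN={b, d}   OUT={d, f}
  B5:   IN={d, f}   OUT={a, b, f}
  B6:   IN={a, b, f}   OUT={a, b, c, d, f}
  B7:   IN={a, b, c, d, f}   OUT={a, c, d}
  B8:   IN={a, c, d}   OUT={}

Merge at B4: OUT[B4] = IN[B5] = {d, f}
Applying B4's transfer function to that OUT value gives IN[B4] (row B4 above).

Answer: {b, d}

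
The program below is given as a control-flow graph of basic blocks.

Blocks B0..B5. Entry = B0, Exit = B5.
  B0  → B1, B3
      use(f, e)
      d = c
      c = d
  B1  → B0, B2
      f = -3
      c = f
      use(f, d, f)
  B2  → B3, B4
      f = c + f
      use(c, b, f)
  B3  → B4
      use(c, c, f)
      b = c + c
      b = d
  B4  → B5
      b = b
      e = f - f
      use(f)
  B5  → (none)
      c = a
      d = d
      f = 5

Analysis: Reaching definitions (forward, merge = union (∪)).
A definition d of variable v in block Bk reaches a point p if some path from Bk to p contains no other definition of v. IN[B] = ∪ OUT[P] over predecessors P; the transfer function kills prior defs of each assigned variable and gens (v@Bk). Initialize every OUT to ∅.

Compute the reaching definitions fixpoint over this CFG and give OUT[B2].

Answer: {c@B1, d@B0, f@B2}

Derivation:
Per-block solution:
  B0: | IN={c@B1, d@B0, f@B1} | OUT={c@B0, d@B0, f@B1}
  B1: | IN={c@B0, d@B0, f@B1} | OUT={c@B1, d@B0, f@B1}
  B2: | IN={c@B1, d@B0, f@B1} | OUT={c@B1, d@B0, f@B2}
  B3: | IN={c@B0, c@B1, d@B0, f@B1, f@B2} | OUT={b@B3, c@B0, c@B1, d@B0, f@B1, f@B2}
  B4: | IN={b@B3, c@B0, c@B1, d@B0, f@B1, f@B2} | OUT={b@B4, c@B0, c@B1, d@B0, e@B4, f@B1, f@B2}
  B5: | IN={b@B4, c@B0, c@B1, d@B0, e@B4, f@B1, f@B2} | OUT={b@B4, c@B5, d@B5, e@B4, f@B5}

Merge at B2: IN[B2] = OUT[B1] = {c@B1, d@B0, f@B1}
Applying B2's transfer function to that IN value gives OUT[B2] (row B2 above).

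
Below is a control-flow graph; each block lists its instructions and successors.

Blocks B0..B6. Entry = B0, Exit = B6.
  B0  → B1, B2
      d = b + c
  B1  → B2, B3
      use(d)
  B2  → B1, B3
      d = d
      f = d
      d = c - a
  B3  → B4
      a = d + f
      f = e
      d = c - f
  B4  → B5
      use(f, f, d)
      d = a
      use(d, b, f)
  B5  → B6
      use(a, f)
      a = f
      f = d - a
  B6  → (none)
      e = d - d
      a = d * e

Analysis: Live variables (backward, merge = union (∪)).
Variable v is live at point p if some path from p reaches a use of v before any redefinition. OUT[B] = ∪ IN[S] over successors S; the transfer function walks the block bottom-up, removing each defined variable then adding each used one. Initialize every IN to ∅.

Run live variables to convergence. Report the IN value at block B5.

Answer: {a, d, f}

Working:
Fixpoint table:
  B0: | IN={a, b, c, e, f} | OUT={a, b, c, d, e, f}
  B1: | IN={a, b, c, d, e, f} | OUT={a, b, c, d, e, f}
  B2: | IN={a, b, c, d, e} | OUT={a, b, c, d, e, f}
  B3: | IN={b, c, d, e, f} | OUT={a, b, d, f}
  B4: | IN={a, b, d, f} | OUT={a, d, f}
  B5: | IN={a, d, f} | OUT={d}
  B6: | IN={d} | OUT={}

Merge at B5: OUT[B5] = IN[B6] = {d}
Applying B5's transfer function to that OUT value gives IN[B5] (row B5 above).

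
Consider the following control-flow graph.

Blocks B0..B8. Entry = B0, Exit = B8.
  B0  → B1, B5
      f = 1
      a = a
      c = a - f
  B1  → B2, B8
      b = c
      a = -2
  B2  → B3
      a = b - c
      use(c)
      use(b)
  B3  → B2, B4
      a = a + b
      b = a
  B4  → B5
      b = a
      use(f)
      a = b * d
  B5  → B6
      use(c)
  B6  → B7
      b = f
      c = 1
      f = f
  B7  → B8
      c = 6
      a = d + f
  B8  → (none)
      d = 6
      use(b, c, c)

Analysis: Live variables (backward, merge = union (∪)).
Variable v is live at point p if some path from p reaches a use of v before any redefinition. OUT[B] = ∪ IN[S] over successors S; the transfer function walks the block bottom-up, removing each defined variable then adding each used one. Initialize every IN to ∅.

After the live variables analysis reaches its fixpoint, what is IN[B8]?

Answer: {b, c}

Working:
Per-block solution:
  B0:  IN={a, d}  OUT={c, d, f}
  B1:  IN={c, d, f}  OUT={b, c, d, f}
  B2:  IN={b, c, d, f}  OUT={a, b, c, d, f}
  B3:  IN={a, b, c, d, f}  OUT={a, b, c, d, f}
  B4:  IN={a, c, d, f}  OUT={c, d, f}
  B5:  IN={c, d, f}  OUT={d, f}
  B6:  IN={d, f}  OUT={b, d, f}
  B7:  IN={b, d, f}  OUT={b, c}
  B8:  IN={b, c}  OUT={}

B8 is the boundary node: OUT[B8] = {}
Applying B8's transfer function to that OUT value gives IN[B8] (row B8 above).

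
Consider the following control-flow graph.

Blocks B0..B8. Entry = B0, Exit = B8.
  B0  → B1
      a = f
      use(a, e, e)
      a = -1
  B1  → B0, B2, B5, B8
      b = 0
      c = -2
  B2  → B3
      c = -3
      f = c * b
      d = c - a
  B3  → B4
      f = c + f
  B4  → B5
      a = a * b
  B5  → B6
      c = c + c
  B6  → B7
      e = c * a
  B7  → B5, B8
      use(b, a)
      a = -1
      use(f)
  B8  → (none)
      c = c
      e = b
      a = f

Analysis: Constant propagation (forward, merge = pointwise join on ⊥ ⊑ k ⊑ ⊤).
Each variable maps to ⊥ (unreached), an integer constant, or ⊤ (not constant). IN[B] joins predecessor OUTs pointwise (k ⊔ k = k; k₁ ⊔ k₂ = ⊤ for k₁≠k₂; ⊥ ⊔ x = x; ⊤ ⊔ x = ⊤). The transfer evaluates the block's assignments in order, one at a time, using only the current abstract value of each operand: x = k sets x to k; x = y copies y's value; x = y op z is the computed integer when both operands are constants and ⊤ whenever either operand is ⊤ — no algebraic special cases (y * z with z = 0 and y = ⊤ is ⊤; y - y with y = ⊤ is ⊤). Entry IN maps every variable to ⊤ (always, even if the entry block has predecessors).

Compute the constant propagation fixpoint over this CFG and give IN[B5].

Answer: {a: ⊤, b: 0, c: ⊤, d: ⊤, e: ⊤, f: ⊤}

Derivation:
Per-block solution:
  B0:  IN=(all ⊤)  OUT={a:-1; rest ⊤}
  B1:  IN={a:-1; rest ⊤}  OUT={a:-1, b:0, c:-2; rest ⊤}
  B2:  IN={a:-1, b:0, c:-2; rest ⊤}  OUT={a:-1, b:0, c:-3, d:-2, f:0; rest ⊤}
  B3:  IN={a:-1, b:0, c:-3, d:-2, f:0; rest ⊤}  OUT={a:-1, b:0, c:-3, d:-2, f:-3; rest ⊤}
  B4:  IN={a:-1, b:0, c:-3, d:-2, f:-3; rest ⊤}  OUT={a:0, b:0, c:-3, d:-2, f:-3; rest ⊤}
  B5:  IN={b:0; rest ⊤}  OUT={b:0; rest ⊤}
  B6:  IN={b:0; rest ⊤}  OUT={b:0; rest ⊤}
  B7:  IN={b:0; rest ⊤}  OUT={a:-1, b:0; rest ⊤}
  B8:  IN={a:-1, b:0; rest ⊤}  OUT={b:0, e:0; rest ⊤}

Merge at B5: IN[B5] = OUT[B1] ⊔ OUT[B4] ⊔ OUT[B7] = {a: ⊤, b: 0, c: ⊤, d: ⊤, e: ⊤, f: ⊤}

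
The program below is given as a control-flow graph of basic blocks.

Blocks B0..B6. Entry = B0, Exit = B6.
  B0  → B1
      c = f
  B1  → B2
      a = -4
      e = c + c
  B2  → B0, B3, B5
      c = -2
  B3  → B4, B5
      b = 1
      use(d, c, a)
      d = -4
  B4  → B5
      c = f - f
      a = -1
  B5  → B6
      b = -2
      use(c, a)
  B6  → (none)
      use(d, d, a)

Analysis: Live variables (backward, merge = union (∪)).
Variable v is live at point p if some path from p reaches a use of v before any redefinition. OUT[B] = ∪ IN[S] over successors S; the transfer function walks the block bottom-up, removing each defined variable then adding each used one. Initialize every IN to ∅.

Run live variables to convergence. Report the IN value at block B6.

Fixpoint table:
  B0:   IN={d, f}   OUT={c, d, f}
  B1:   IN={c, d, f}   OUT={a, d, f}
  B2:   IN={a, d, f}   OUT={a, c, d, f}
  B3:   IN={a, c, d, f}   OUT={a, c, d, f}
  B4:   IN={d, f}   OUT={a, c, d}
  B5:   IN={a, c, d}   OUT={a, d}
  B6:   IN={a, d}   OUT={}

B6 is the boundary node: OUT[B6] = {}
Applying B6's transfer function to that OUT value gives IN[B6] (row B6 above).

Answer: {a, d}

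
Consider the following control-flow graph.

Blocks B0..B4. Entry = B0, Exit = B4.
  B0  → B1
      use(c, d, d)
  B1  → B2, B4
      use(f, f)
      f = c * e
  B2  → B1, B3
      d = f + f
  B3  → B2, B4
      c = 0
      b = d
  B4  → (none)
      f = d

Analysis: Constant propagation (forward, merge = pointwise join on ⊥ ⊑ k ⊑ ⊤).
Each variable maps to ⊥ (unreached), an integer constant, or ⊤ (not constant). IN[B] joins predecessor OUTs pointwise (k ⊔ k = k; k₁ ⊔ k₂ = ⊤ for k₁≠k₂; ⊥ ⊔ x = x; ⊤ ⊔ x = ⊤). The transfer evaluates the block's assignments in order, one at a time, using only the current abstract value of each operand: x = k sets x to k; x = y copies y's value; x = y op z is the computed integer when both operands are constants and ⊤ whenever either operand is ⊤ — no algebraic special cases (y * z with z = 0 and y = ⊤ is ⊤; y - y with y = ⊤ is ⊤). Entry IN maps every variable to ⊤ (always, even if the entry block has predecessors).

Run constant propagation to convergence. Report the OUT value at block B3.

Per-block solution:
  B0: | IN=(all ⊤) | OUT=(all ⊤)
  B1: | IN=(all ⊤) | OUT=(all ⊤)
  B2: | IN=(all ⊤) | OUT=(all ⊤)
  B3: | IN=(all ⊤) | OUT={c:0; rest ⊤}
  B4: | IN=(all ⊤) | OUT=(all ⊤)

Merge at B3: IN[B3] = OUT[B2] = {a: ⊤, b: ⊤, c: ⊤, d: ⊤, e: ⊤, f: ⊤}
Applying B3's transfer function to that IN value gives OUT[B3] (row B3 above).

Answer: {a: ⊤, b: ⊤, c: 0, d: ⊤, e: ⊤, f: ⊤}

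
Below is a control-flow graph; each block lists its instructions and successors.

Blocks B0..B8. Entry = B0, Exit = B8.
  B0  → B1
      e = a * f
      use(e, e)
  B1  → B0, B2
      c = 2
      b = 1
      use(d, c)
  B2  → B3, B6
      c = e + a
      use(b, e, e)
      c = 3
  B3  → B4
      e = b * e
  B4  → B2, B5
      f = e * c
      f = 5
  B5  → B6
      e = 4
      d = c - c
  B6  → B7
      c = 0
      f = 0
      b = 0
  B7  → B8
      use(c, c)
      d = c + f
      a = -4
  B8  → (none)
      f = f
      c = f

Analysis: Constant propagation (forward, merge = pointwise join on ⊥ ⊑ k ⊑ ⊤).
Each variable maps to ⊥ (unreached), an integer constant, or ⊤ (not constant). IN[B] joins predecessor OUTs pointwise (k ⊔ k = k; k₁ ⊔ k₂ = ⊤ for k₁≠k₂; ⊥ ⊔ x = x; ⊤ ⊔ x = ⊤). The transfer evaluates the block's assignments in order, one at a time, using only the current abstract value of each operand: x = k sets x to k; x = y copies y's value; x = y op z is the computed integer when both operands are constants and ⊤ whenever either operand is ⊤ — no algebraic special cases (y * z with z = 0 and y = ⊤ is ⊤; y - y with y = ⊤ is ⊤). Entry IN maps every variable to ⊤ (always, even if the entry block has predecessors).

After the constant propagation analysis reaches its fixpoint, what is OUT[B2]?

Converged values:
  B0:  IN=(all ⊤)  OUT=(all ⊤)
  B1:  IN=(all ⊤)  OUT={b:1, c:2; rest ⊤}
  B2:  IN={b:1; rest ⊤}  OUT={b:1, c:3; rest ⊤}
  B3:  IN={b:1, c:3; rest ⊤}  OUT={b:1, c:3; rest ⊤}
  B4:  IN={b:1, c:3; rest ⊤}  OUT={b:1, c:3, f:5; rest ⊤}
  B5:  IN={b:1, c:3, f:5; rest ⊤}  OUT={b:1, c:3, d:0, e:4, f:5; rest ⊤}
  B6:  IN={b:1, c:3; rest ⊤}  OUT={b:0, c:0, f:0; rest ⊤}
  B7:  IN={b:0, c:0, f:0; rest ⊤}  OUT={a:-4, b:0, c:0, d:0, f:0; rest ⊤}
  B8:  IN={a:-4, b:0, c:0, d:0, f:0; rest ⊤}  OUT={a:-4, b:0, c:0, d:0, f:0; rest ⊤}

Merge at B2: IN[B2] = OUT[B1] ⊔ OUT[B4] = {a: ⊤, b: 1, c: ⊤, d: ⊤, e: ⊤, f: ⊤}
Applying B2's transfer function to that IN value gives OUT[B2] (row B2 above).

Answer: {a: ⊤, b: 1, c: 3, d: ⊤, e: ⊤, f: ⊤}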